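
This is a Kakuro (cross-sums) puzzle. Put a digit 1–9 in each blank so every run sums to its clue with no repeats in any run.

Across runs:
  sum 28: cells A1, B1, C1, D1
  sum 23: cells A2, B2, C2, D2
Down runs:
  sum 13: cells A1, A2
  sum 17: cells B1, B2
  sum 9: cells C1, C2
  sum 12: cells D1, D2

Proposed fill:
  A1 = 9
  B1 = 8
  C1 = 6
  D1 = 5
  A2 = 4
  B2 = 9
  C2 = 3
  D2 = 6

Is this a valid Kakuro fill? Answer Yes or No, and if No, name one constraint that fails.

No — the across run A2–D2 sums to 22, not 23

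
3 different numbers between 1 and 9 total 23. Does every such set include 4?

No

The only way to make 23 from 3 distinct digits is {6,8,9}, which does not contain 4.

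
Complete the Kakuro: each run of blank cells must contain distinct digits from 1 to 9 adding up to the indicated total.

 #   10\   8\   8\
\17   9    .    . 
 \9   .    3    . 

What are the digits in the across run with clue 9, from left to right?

1 3 5

R1C2 = 8 − 3 = 5 completes the 8 down.
R1C3 = 17 − 14 = 3 completes the 17 across.
R2C1 = 10 − 9 = 1 completes the 10 down.
R2C3 = 9 − 4 = 5 completes the 9 across.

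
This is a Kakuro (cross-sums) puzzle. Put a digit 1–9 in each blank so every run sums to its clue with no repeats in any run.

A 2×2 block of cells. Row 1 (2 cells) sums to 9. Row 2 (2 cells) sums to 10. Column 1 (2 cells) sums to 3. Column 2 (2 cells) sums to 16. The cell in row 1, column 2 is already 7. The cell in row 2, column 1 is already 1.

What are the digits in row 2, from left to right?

3 in 2 cells must be {1,2}; 16 in 2 cells must be {7,9}.
(1,1) = 9 − 7 = 2 completes the 9 across.
(2,2) = 10 − 1 = 9 completes the 10 across.

1 9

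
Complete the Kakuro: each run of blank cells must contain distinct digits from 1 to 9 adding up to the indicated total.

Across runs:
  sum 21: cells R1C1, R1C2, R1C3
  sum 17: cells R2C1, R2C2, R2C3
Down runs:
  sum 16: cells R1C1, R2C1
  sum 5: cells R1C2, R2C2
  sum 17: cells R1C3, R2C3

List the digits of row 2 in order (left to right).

16 in 2 cells must be {7,9}; 17 in 2 cells must be {8,9}.
The 21 across and the 5 down share only 4, so R1C2 = 4.
R2C2 = 5 − 4 = 1 completes the 5 down.
Given what's placed, R2C3 must be 9 to fit the 17 across and 17 down.
R1C1 = 9: the only remaining digit allowed by both the 21 across and the 16 down.
R1C3 = 21 − 13 = 8 completes the 21 across.
R2C1 = 17 − 10 = 7 completes the 17 across.

7, 1, 9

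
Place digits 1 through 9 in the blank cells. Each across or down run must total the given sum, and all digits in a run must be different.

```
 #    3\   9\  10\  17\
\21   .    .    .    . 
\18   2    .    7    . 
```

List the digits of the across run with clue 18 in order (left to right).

2, 1, 7, 8

3 in 2 cells must be {1,2}; 17 in 2 cells must be {8,9}.
R1C1 = 3 − 2 = 1 completes the 3 down.
R1C3 = 10 − 7 = 3 completes the 10 down.
Given what's placed, R2C4 must be 8 to fit the 18 across and 17 down.
R1C2 = 8: the only remaining digit allowed by both the 21 across and the 9 down.
R1C4 = 21 − 12 = 9 completes the 21 across.
R2C2 = 18 − 17 = 1 completes the 18 across.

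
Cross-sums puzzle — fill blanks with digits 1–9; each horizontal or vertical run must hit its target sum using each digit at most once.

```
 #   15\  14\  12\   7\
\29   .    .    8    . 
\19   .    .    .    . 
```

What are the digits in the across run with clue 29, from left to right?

29 in 4 cells must be {5,7,8,9}.
Given what's placed, R1C4 must be 5 to fit the 29 across and 7 down.
R2C3 = 12 − 8 = 4 completes the 12 down.
R2C4 = 7 − 5 = 2 completes the 7 down.
Given what's placed, R1C2 must be 9 to fit the 29 across and 14 down.
R2C2 = 14 − 9 = 5 completes the 14 down.
R1C1 = 29 − 22 = 7 completes the 29 across.
R2C1 = 19 − 11 = 8 completes the 19 across.

7 9 8 5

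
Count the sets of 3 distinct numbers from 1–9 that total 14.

3 distinct digits from 1–9 sum between 6 and 24.

8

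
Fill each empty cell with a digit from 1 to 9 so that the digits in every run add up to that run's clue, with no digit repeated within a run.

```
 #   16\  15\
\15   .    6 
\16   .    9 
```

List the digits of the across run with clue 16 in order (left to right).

7, 9

16 in 2 cells must be {7,9}.
R1C1 = 15 − 6 = 9 completes the 15 across.
R2C1 = 16 − 9 = 7 completes the 16 across.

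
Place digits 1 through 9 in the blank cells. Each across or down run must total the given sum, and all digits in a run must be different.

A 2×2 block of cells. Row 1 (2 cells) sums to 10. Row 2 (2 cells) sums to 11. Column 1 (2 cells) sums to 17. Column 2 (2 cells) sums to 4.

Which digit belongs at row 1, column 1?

17 in 2 cells must be {8,9}; 4 in 2 cells must be {1,3}.
The 11 across and the 4 down share only 3, so (2,2) = 3.
(1,2) = 4 − 3 = 1 completes the 4 down.
(2,1) = 11 − 3 = 8 completes the 11 across.
(1,1) = 10 − 1 = 9 completes the 10 across.

9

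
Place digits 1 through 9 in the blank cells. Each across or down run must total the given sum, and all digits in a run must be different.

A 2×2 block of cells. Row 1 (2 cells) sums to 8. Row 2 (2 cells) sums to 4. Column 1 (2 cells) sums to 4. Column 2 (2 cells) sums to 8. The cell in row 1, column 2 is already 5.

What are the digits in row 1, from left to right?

3, 5

4 in 2 cells must be {1,3}.
(1,1) = 8 − 5 = 3 completes the 8 across.
(2,1) = 4 − 3 = 1 completes the 4 down.
(2,2) = 4 − 1 = 3 completes the 4 across.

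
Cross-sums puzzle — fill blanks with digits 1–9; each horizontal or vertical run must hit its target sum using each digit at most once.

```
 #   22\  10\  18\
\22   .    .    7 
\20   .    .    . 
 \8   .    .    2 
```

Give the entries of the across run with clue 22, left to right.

9 6 7

Given what's placed, R1C2 must be 6 to fit the 22 across and 10 down.
R2C2 = 3: the only remaining digit allowed by both the 20 across and the 10 down.
R2C3 = 18 − 9 = 9 completes the 18 down.
Given what's placed, R3C1 must be 5 to fit the 8 across and 22 down.
R3C2 = 8 − 7 = 1 completes the 8 across.
R1C1 = 22 − 13 = 9 completes the 22 across.
R2C1 = 20 − 12 = 8 completes the 20 across.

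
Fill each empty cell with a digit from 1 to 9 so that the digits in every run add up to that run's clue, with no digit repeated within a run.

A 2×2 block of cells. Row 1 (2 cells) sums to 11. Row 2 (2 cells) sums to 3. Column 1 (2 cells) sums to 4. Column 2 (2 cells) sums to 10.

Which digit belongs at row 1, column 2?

8

3 in 2 cells must be {1,2}; 4 in 2 cells must be {1,3}.
The 11 across and the 4 down share only 3, so (1,1) = 3.
(1,2) = 11 − 3 = 8 completes the 11 across.
(2,1) = 4 − 3 = 1 completes the 4 down.
(2,2) = 3 − 1 = 2 completes the 3 across.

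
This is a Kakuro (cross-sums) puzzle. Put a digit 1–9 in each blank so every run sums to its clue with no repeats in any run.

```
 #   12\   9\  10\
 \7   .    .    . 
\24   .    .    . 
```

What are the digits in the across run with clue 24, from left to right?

8, 7, 9

7 in 3 cells must be {1,2,4}; 24 in 3 cells must be {7,8,9}.
The 7 across and the 12 down share only 4, so R1C1 = 4.
R2C1 = 12 − 4 = 8 completes the 12 down.
Given what's placed, R2C2 must be 7 to fit the 24 across and 9 down.
R2C3 = 24 − 15 = 9 completes the 24 across.
R1C2 = 9 − 7 = 2 completes the 9 down.
R1C3 = 7 − 6 = 1 completes the 7 across.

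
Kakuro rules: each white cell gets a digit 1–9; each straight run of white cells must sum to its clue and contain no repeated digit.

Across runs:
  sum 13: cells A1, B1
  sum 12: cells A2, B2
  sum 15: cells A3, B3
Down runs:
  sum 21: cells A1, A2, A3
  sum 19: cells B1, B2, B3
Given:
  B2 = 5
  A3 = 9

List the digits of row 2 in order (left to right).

7 5

A2 = 12 − 5 = 7 completes the 12 across.
B3 = 15 − 9 = 6 completes the 15 across.
A1 = 21 − 16 = 5 completes the 21 down.
B1 = 13 − 5 = 8 completes the 13 across.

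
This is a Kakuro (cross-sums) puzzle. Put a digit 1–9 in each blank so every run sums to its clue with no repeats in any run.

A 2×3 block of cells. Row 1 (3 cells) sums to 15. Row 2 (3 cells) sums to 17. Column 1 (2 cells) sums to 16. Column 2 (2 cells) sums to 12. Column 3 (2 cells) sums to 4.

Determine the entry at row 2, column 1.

9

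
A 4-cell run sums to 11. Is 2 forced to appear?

Yes

The only way to make 11 from 4 distinct digits is {1,2,3,5}, which contains 2.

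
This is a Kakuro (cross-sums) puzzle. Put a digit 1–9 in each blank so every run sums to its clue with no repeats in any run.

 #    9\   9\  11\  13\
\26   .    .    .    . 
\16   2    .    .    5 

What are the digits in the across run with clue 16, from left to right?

R1C1 = 9 − 2 = 7 completes the 9 down.
R1C4 = 13 − 5 = 8 completes the 13 down.
No cell is forced outright now. R2C3 can only be 3 or 6 or 8 (the digits allowed by both its 16 across and its 11 down). If R2C3 = 3: then R1C3 would have to be in {2,5,6,9} for the 26 across but in {8} for the 11 down — contradiction. If R2C3 = 8: then R1C3 would have to be in {2,5,6,9} for the 26 across but in {3} for the 11 down — contradiction. So R2C3 = 6.
R1C3 = 11 − 6 = 5 completes the 11 down.
R2C2 = 16 − 13 = 3 completes the 16 across.
R1C2 = 26 − 20 = 6 completes the 26 across.

2 3 6 5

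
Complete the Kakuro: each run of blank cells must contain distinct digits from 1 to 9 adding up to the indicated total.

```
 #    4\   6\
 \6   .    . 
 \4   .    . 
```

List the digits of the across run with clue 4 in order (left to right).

3 1

4 in 2 cells must be {1,3}.
The 6 across and the 4 down share only 1, so R1C1 = 1.
R1C2 = 6 − 1 = 5 completes the 6 across.
R2C1 = 4 − 1 = 3 completes the 4 down.
R2C2 = 4 − 3 = 1 completes the 4 across.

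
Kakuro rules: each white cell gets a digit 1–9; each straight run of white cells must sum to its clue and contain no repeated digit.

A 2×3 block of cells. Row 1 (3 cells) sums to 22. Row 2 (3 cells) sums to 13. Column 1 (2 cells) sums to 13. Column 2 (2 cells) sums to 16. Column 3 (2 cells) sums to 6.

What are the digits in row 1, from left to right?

8, 9, 5

16 in 2 cells must be {7,9}.
The 22 across and the 6 down share only 5, so (1,3) = 5.
(2,3) = 6 − 5 = 1 completes the 6 down.
Given what's placed, (1,2) must be 9 to fit the 22 across and 16 down.
(2,2) = 16 − 9 = 7 completes the 16 down.
(1,1) = 22 − 14 = 8 completes the 22 across.
(2,1) = 13 − 8 = 5 completes the 13 across.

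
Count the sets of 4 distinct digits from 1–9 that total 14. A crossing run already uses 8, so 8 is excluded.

4

4 distinct digits from 1–9 sum between 10 and 30.
Dropping sets that contain 8.
Enumerating: {1,2,4,7}, {1,2,5,6}, {1,3,4,6}, {2,3,4,5}.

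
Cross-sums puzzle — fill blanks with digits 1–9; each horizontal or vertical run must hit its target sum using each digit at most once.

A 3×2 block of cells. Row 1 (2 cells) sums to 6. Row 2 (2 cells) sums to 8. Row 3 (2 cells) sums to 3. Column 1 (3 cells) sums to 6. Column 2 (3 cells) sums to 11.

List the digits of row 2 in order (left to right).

3 5

3 in 2 cells must be {1,2}; 6 in 3 cells must be {1,2,3}.
Nothing is forced directly, so branch on (3,2), whose candidates are 1 or 2. If (3,2) = 1: that forces (3,1) = 2, (1,1) = 1, after which (1,2) would have to be in {5} for the 6 across but in {2,3,4,6,7,8} for the 11 down — contradiction. So (3,2) = 2.
(3,1) = 3 − 2 = 1 completes the 3 across.
Given what's placed, (1,1) must be 2 to fit the 6 across and 6 down.
(1,2) = 6 − 2 = 4 completes the 6 across.
(2,1) = 6 − 3 = 3 completes the 6 down.
(2,2) = 8 − 3 = 5 completes the 8 across.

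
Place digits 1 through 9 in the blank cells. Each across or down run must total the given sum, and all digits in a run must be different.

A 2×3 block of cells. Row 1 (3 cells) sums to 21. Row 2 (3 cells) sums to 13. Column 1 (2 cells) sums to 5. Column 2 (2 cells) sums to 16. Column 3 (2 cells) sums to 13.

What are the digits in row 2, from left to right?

16 in 2 cells must be {7,9}.
The 21 across and the 5 down share only 4, so (1,1) = 4.
Given what's placed, (1,2) must be 9 to fit the 21 across and 16 down.
(1,3) = 21 − 13 = 8 completes the 21 across.
(2,1) = 5 − 4 = 1 completes the 5 down.
(2,2) = 16 − 9 = 7 completes the 16 down.
(2,3) = 13 − 8 = 5 completes the 13 across.

1, 7, 5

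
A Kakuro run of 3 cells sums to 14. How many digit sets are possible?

8

3 distinct digits from 1–9 sum between 6 and 24.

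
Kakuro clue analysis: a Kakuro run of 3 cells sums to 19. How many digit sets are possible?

3 distinct digits from 1–9 sum between 6 and 24.
Enumerating: {2,8,9}, {3,7,9}, {4,6,9}, {4,7,8}, {5,6,8}.

5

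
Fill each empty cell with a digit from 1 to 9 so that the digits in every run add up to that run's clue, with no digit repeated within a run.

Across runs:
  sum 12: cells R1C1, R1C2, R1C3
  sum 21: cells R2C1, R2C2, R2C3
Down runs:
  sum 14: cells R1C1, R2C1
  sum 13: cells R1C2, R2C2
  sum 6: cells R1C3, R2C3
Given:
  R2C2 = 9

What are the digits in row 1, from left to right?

6 4 2

R1C2 = 13 − 9 = 4 completes the 13 down.
No cell is forced outright now. R1C1 can only be 5 or 6 (the digits allowed by both its 12 across and its 14 down). If R1C1 = 5: then R1C3 would have to be in {3} for the 12 across but in {1,2,4,5} for the 6 down — contradiction. So R1C1 = 6.
R1C3 = 12 − 10 = 2 completes the 12 across.
R2C1 = 14 − 6 = 8 completes the 14 down.
R2C3 = 21 − 17 = 4 completes the 21 across.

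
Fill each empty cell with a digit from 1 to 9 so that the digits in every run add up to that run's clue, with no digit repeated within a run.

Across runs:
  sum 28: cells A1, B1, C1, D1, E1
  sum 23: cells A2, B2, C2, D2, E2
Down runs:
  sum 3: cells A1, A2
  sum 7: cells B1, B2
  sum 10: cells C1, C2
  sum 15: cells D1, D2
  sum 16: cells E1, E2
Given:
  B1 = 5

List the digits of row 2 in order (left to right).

3 in 2 cells must be {1,2}; 16 in 2 cells must be {7,9}.
B2 = 7 − 5 = 2 completes the 7 down.
A2 = 1: the only remaining digit allowed by both the 23 across and the 3 down.
A1 = 3 − 1 = 2 completes the 3 down.
No cell is forced outright now. E1 can only be 7 or 9 (the digits allowed by both its 28 across and its 16 down). If E1 = 9: that forces D1 = 8, D2 = 7, after which E2 would have to be in {4,5,8,9} for the 23 across but in {7} for the 16 down — contradiction. So E1 = 7.
E2 = 16 − 7 = 9 completes the 16 down.
Nothing is forced directly, so branch on C1, whose candidates are 6 or 8. If C1 = 8: that forces D1 = 6, after which C2 would have to be in {3,4,5,6,7,8} for the 23 across but in {2} for the 10 down — contradiction. So C1 = 6.
D1 = 28 − 20 = 8 completes the 28 across.
C2 = 10 − 6 = 4 completes the 10 down.
D2 = 23 − 16 = 7 completes the 23 across.

1, 2, 4, 7, 9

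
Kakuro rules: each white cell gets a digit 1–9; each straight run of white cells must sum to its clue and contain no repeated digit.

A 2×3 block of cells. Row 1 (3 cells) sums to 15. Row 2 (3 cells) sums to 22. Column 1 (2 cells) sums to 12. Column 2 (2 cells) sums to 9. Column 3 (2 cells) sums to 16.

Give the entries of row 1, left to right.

5 3 7

16 in 2 cells must be {7,9}.
Nothing is forced directly, so branch on (1,3), whose candidates are 7 or 9. If (1,3) = 9: that forces (2,3) = 7, (2,1) = 9, (2,2) = 6, after which (1,1) would have to be in {1,2,4,5} for the 15 across but in {3} for the 12 down — contradiction. So (1,3) = 7.
(2,3) = 16 − 7 = 9 completes the 16 down.
Nothing is forced directly, so branch on (1,1), whose candidates are 3 or 5. If (1,1) = 3: that forces (1,2) = 5, after which (2,1) would have to be in {5,6,7,8} for the 22 across but in {9} for the 12 down — contradiction. So (1,1) = 5.
(1,2) = 15 − 12 = 3 completes the 15 across.
(2,1) = 12 − 5 = 7 completes the 12 down.
(2,2) = 22 − 16 = 6 completes the 22 across.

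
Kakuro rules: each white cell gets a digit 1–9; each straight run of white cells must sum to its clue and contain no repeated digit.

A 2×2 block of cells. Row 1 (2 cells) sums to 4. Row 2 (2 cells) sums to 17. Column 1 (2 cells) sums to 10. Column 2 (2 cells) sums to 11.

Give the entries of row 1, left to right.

4 in 2 cells must be {1,3}; 17 in 2 cells must be {8,9}.
The 4 across and the 11 down share only 3, so (1,2) = 3.
(2,2) = 11 − 3 = 8 completes the 11 down.
(1,1) = 4 − 3 = 1 completes the 4 across.
(2,1) = 17 − 8 = 9 completes the 17 across.

1 3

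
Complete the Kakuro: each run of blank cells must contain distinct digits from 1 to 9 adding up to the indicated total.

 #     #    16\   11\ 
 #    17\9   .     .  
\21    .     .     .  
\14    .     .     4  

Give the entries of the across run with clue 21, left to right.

8 7 6

17 in 2 cells must be {8,9}.
Nothing is forced directly, so branch on R2C1, whose candidates are 8 or 9. If R2C1 = 9: that forces R2C3 = 5, R3C1 = 8, R3C2 = 2, R1C3 = 2, after which R2C2 would have to be in {7} for the 21 across but in {5,6,8,9} for the 16 down — contradiction. So R2C1 = 8.
Given what's placed, R2C3 must be 6 to fit the 21 across and 11 down.
R3C1 = 17 − 8 = 9 completes the 17 down.
R3C2 = 14 − 13 = 1 completes the 14 across.
R1C3 = 11 − 10 = 1 completes the 11 down.
R2C2 = 21 − 14 = 7 completes the 21 across.
R1C2 = 9 − 1 = 8 completes the 9 across.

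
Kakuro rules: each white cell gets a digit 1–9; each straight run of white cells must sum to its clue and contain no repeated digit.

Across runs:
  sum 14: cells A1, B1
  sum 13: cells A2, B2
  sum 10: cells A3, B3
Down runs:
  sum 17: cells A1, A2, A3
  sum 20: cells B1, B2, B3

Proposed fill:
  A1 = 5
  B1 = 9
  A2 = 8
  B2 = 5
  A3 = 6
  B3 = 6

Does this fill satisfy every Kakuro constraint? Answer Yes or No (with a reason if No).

No — the across run A3–B3 sums to 12, not 10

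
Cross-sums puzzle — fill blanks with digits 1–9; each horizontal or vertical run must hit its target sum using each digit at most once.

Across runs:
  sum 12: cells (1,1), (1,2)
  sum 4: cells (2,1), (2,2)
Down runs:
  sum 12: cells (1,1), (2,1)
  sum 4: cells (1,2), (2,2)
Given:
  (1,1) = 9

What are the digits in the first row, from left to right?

9, 3

4 in 2 cells must be {1,3}.
(1,2) = 12 − 9 = 3 completes the 12 across.
(2,1) = 12 − 9 = 3 completes the 12 down.
(2,2) = 4 − 3 = 1 completes the 4 across.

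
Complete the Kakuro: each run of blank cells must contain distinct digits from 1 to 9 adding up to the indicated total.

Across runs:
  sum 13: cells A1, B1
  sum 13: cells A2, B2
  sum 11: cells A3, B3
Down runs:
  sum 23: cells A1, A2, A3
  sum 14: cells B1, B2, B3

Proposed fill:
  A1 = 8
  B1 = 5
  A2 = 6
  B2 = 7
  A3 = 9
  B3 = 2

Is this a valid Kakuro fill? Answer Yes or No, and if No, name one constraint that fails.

Across: 8+5=13; 6+7=13; 9+2=11. Down: 8+6+9=23; 5+7+2=14. No digit repeats within any run.

Yes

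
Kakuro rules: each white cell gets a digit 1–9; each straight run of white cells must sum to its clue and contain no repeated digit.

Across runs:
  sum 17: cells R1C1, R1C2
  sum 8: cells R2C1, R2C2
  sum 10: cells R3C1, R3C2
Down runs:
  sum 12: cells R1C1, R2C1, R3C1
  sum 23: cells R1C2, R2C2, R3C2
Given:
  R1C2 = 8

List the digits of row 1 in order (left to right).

9, 8

17 in 2 cells must be {8,9}; 23 in 3 cells must be {6,8,9}.
R1C1 = 17 − 8 = 9 completes the 17 across.
R2C2 = 6: the only remaining digit allowed by both the 8 across and the 23 down.
R3C2 = 23 − 14 = 9 completes the 23 down.
R2C1 = 8 − 6 = 2 completes the 8 across.
R3C1 = 10 − 9 = 1 completes the 10 across.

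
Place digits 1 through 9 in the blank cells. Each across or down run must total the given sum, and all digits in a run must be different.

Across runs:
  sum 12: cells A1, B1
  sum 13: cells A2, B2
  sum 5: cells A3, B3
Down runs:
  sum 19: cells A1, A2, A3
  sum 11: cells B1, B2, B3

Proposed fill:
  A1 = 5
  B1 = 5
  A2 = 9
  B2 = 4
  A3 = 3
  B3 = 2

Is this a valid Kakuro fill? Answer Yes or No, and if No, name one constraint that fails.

No — the down run A1–A3 sums to 17, not 19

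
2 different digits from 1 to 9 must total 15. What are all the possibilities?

2 distinct digits from 1–9 sum between 3 and 17.

{6,9}; {7,8}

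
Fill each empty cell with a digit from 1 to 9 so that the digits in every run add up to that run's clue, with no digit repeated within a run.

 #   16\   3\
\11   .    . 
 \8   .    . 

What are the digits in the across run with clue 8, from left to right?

16 in 2 cells must be {7,9}; 3 in 2 cells must be {1,2}.
The 11 across and the 3 down share only 2, so R1C2 = 2.
The 8 across and the 16 down share only 7, so R2C1 = 7.
R2C2 = 8 − 7 = 1 completes the 8 across.
R1C1 = 11 − 2 = 9 completes the 11 across.

7 1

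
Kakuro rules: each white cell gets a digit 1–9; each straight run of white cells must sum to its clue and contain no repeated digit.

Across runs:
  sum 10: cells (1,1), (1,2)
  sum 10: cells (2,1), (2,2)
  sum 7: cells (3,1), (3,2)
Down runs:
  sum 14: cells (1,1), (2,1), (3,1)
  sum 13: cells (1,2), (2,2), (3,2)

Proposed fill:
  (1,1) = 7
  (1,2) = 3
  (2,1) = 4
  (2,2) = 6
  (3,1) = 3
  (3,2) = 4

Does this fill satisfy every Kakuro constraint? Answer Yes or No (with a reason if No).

Yes

Across: 7+3=10; 4+6=10; 3+4=7. Down: 7+4+3=14; 3+6+4=13. No digit repeats within any run.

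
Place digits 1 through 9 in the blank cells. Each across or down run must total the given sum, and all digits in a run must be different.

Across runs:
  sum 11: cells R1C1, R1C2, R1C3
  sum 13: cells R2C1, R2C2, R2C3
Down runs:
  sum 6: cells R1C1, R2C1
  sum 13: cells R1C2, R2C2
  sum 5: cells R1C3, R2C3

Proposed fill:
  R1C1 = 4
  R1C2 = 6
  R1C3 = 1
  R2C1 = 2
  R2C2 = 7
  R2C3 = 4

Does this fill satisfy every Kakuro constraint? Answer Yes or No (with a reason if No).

Yes

Across: 4+6+1=11; 2+7+4=13. Down: 4+2=6; 6+7=13; 1+4=5. No digit repeats within any run.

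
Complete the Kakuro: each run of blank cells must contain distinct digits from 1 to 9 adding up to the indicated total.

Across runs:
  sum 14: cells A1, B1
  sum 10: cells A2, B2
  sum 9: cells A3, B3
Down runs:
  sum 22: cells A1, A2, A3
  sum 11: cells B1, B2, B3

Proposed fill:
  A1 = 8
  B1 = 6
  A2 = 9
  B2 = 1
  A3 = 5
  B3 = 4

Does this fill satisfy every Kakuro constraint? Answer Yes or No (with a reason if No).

Across: 8+6=14; 9+1=10; 5+4=9. Down: 8+9+5=22; 6+1+4=11. No digit repeats within any run.

Yes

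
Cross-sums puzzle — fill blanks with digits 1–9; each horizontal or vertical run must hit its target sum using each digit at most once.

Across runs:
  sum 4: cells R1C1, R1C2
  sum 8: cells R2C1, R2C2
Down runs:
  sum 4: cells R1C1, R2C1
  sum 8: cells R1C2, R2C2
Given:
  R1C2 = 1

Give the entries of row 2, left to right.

4 in 2 cells must be {1,3}.
R1C1 = 4 − 1 = 3 completes the 4 across.
R2C1 = 4 − 3 = 1 completes the 4 down.
R2C2 = 8 − 1 = 7 completes the 8 across.

1, 7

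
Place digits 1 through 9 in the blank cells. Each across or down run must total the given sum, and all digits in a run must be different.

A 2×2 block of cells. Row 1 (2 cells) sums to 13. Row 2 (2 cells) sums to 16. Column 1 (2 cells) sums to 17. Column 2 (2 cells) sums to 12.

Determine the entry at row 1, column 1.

16 in 2 cells must be {7,9}; 17 in 2 cells must be {8,9}.
The 16 across and the 17 down share only 9, so (2,1) = 9.
(2,2) = 16 − 9 = 7 completes the 16 across.
(1,1) = 17 − 9 = 8 completes the 17 down.
(1,2) = 13 − 8 = 5 completes the 13 across.

8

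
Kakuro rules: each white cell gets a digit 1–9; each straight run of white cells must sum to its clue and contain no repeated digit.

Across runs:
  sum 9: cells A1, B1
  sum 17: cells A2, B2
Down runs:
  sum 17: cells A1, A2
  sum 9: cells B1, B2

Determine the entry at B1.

1

17 in 2 cells must be {8,9}.
The 9 across and the 17 down share only 8, so A1 = 8.
B1 = 9 − 8 = 1 completes the 9 across.
A2 = 17 − 8 = 9 completes the 17 down.
B2 = 17 − 9 = 8 completes the 17 across.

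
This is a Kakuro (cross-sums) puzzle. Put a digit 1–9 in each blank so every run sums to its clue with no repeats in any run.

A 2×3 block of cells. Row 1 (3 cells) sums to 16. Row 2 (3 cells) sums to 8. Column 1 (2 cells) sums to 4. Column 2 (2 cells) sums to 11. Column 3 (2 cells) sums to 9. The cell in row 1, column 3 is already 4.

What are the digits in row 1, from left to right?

4 in 2 cells must be {1,3}.
(1,1) = 3: the only remaining digit allowed by both the 16 across and the 4 down.
(1,2) = 16 − 7 = 9 completes the 16 across.
(2,1) = 4 − 3 = 1 completes the 4 down.
(2,2) = 11 − 9 = 2 completes the 11 down.
(2,3) = 8 − 3 = 5 completes the 8 across.

3 9 4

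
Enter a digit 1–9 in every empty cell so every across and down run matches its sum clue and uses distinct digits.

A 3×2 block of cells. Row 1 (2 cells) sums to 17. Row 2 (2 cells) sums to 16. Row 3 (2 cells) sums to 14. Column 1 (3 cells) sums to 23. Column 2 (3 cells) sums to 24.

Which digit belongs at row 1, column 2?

17 in 2 cells must be {8,9}; 16 in 2 cells must be {7,9}; 23 in 3 cells must be {6,8,9}.
The 16 across and the 23 down share only 9, so (2,1) = 9.
(2,2) = 16 − 9 = 7 completes the 16 across.
Given what's placed, (1,1) must be 8 to fit the 17 across and 23 down.
(1,2) = 17 − 8 = 9 completes the 17 across.
(3,1) = 23 − 17 = 6 completes the 23 down.
(3,2) = 14 − 6 = 8 completes the 14 across.

9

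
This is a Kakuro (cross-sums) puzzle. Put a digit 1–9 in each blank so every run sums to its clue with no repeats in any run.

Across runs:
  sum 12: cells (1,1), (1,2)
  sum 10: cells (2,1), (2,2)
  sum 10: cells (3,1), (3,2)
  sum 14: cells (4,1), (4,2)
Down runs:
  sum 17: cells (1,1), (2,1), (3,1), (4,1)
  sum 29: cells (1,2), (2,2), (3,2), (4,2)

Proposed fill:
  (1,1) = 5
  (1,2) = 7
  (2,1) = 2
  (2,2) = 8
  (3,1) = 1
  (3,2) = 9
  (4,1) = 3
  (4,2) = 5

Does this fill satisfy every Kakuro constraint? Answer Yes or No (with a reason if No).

No — the across run (4,1)–(4,2) sums to 8, not 14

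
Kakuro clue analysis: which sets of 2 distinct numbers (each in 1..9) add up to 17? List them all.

2 distinct digits from 1–9 sum between 3 and 17.
Only one set works: {8,9}.

{8,9}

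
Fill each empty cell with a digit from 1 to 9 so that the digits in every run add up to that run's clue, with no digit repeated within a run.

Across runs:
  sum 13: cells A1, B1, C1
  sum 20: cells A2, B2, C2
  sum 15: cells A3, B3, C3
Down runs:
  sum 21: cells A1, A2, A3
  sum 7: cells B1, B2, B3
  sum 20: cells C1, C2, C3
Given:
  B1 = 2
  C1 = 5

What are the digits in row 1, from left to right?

6 2 5

7 in 3 cells must be {1,2,4}.
A1 = 13 − 7 = 6 completes the 13 across.
B2 = 4: the only remaining digit allowed by both the 20 across and the 7 down.
B3 = 7 − 6 = 1 completes the 7 down.
Given what's placed, A2 must be 7 to fit the 20 across and 21 down.
C2 = 20 − 11 = 9 completes the 20 across.
A3 = 21 − 13 = 8 completes the 21 down.
C3 = 15 − 9 = 6 completes the 15 across.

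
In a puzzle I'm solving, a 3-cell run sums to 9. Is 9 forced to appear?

No

Counterexample: {1,2,6} sums to 9 without using 9.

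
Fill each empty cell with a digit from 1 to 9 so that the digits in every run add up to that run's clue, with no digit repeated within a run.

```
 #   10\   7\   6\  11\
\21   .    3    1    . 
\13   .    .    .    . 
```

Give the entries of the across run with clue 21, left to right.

9 3 1 8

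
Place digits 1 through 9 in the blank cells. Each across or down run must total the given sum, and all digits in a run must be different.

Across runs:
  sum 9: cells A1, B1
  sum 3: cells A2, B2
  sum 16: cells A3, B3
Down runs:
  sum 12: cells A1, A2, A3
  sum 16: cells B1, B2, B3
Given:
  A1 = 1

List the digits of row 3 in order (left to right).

9 7

3 in 2 cells must be {1,2}; 16 in 2 cells must be {7,9}.
B1 = 9 − 1 = 8 completes the 9 across.
Given what's placed, A2 must be 2 to fit the 3 across and 12 down.
B2 = 3 − 2 = 1 completes the 3 across.
A3 = 12 − 3 = 9 completes the 12 down.
B3 = 16 − 9 = 7 completes the 16 across.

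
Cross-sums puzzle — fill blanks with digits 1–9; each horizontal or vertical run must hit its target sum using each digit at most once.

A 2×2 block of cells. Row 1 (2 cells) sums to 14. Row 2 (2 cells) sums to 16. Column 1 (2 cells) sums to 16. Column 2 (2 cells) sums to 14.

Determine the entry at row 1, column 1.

9

16 in 2 cells must be {7,9}.
The 14 across and the 16 down share only 9, so (1,1) = 9.
(1,2) = 14 − 9 = 5 completes the 14 across.
(2,1) = 16 − 9 = 7 completes the 16 down.
(2,2) = 16 − 7 = 9 completes the 16 across.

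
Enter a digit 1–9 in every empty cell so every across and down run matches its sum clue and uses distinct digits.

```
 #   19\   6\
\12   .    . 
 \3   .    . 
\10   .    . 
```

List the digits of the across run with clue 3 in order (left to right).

2 1

3 in 2 cells must be {1,2}; 6 in 3 cells must be {1,2,3}.
The 12 across and the 6 down share only 3, so R1C2 = 3.
The 3 across and the 19 down share only 2, so R2C1 = 2.
R2C2 = 3 − 2 = 1 completes the 3 across.
R3C2 = 6 − 4 = 2 completes the 6 down.
R1C1 = 12 − 3 = 9 completes the 12 across.
R3C1 = 10 − 2 = 8 completes the 10 across.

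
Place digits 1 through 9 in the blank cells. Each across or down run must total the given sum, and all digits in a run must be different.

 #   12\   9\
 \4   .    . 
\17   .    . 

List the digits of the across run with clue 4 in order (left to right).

4 in 2 cells must be {1,3}; 17 in 2 cells must be {8,9}.
The 4 across and the 12 down share only 3, so R1C1 = 3.
R1C2 = 4 − 3 = 1 completes the 4 across.
R2C1 = 12 − 3 = 9 completes the 12 down.
R2C2 = 17 − 9 = 8 completes the 17 across.

3 1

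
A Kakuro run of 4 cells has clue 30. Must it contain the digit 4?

No

The only way to make 30 from 4 distinct digits is {6,7,8,9}, which does not contain 4.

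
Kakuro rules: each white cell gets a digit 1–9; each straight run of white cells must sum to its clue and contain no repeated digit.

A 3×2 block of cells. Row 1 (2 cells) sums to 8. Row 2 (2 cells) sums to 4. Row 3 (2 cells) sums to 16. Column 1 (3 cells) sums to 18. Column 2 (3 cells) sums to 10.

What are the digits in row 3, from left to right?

4 in 2 cells must be {1,3}; 16 in 2 cells must be {7,9}.
The 16 across and the 10 down share only 7, so (3,2) = 7.
Given what's placed, (2,2) must be 1 to fit the 4 across and 10 down.
(3,1) = 16 − 7 = 9 completes the 16 across.
(1,2) = 10 − 8 = 2 completes the 10 down.
(2,1) = 4 − 1 = 3 completes the 4 across.
(1,1) = 8 − 2 = 6 completes the 8 across.

9 7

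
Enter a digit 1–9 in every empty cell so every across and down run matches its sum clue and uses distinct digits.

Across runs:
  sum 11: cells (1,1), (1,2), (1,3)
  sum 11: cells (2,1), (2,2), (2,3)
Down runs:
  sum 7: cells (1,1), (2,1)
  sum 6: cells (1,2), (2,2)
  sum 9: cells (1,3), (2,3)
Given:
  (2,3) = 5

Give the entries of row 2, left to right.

2 4 5

(1,3) = 9 − 5 = 4 completes the 9 down.
No cell is forced outright now. (2,1) can only be 2 or 4 (the digits allowed by both its 11 across and its 7 down). If (2,1) = 4: then (1,1) would have to be in {1,2,5,6} for the 11 across but in {3} for the 7 down — contradiction. So (2,1) = 2.
(1,1) = 7 − 2 = 5 completes the 7 down.
(1,2) = 11 − 9 = 2 completes the 11 across.
(2,2) = 11 − 7 = 4 completes the 11 across.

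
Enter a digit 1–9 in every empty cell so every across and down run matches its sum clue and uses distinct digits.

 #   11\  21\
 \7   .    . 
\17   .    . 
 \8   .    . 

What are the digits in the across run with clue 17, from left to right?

17 in 2 cells must be {8,9}.
The 17 across and the 11 down share only 8, so R2C1 = 8.
R2C2 = 17 − 8 = 9 completes the 17 across.
Nothing is forced directly, so branch on R1C1, whose candidates are 1 or 2. If R1C1 = 1: then R1C2 would have to be in {6} for the 7 across but in {4,5,7,8} for the 21 down — contradiction. So R1C1 = 2.
R1C2 = 7 − 2 = 5 completes the 7 across.
R3C1 = 11 − 10 = 1 completes the 11 down.
R3C2 = 8 − 1 = 7 completes the 8 across.

8, 9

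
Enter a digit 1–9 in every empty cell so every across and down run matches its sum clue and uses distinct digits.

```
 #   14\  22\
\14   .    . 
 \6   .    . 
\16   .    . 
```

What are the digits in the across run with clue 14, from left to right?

16 in 2 cells must be {7,9}.
The 6 across and the 22 down share only 5, so R2C2 = 5.
Given what's placed, R3C2 must be 9 to fit the 16 across and 22 down.
R1C2 = 22 − 14 = 8 completes the 22 down.
R2C1 = 6 − 5 = 1 completes the 6 across.
R3C1 = 16 − 9 = 7 completes the 16 across.
R1C1 = 14 − 8 = 6 completes the 14 across.

6 8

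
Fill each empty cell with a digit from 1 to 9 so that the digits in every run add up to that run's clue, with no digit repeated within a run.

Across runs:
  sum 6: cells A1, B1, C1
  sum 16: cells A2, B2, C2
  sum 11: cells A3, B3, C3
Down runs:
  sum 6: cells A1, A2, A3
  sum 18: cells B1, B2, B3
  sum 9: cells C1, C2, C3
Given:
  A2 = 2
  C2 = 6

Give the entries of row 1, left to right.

1, 3, 2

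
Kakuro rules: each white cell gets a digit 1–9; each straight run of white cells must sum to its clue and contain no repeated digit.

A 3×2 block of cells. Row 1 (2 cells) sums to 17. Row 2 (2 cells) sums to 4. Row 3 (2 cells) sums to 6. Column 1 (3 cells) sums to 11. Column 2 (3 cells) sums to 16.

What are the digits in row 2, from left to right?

1, 3

17 in 2 cells must be {8,9}; 4 in 2 cells must be {1,3}.
The 17 across and the 11 down share only 8, so (1,1) = 8.
(1,2) = 17 − 8 = 9 completes the 17 across.
Given what's placed, (2,1) must be 1 to fit the 4 across and 11 down.
(2,2) = 4 − 1 = 3 completes the 4 across.
(3,1) = 11 − 9 = 2 completes the 11 down.
(3,2) = 6 − 2 = 4 completes the 6 across.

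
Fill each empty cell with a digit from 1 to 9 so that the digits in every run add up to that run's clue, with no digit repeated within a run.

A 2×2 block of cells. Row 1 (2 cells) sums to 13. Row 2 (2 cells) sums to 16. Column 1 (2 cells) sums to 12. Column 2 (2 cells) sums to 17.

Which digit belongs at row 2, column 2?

9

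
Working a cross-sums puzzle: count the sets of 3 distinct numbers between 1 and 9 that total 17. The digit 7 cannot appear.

4

3 distinct digits from 1–9 sum between 6 and 24.
Dropping sets that contain 7.
Enumerating: {2,6,9}, {3,5,9}, {3,6,8}, {4,5,8}.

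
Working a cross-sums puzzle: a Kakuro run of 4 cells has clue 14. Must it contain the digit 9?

No

Counterexample: {1,2,3,8} sums to 14 without using 9.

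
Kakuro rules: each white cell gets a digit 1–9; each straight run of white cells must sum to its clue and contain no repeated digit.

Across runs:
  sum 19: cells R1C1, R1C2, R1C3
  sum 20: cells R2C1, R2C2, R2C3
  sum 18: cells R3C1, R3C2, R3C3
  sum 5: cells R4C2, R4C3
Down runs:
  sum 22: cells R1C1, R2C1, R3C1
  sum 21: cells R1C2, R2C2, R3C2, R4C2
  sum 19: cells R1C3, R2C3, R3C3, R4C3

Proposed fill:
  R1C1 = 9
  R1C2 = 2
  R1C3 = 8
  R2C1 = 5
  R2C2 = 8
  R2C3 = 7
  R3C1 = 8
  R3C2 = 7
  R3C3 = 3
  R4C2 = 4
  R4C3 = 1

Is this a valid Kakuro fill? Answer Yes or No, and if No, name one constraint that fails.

Across: 9+2+8=19; 5+8+7=20; 8+7+3=18; 4+1=5. Down: 9+5+8=22; 2+8+7+4=21; 8+7+3+1=19. No digit repeats within any run.

Yes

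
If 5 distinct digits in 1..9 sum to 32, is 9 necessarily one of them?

Yes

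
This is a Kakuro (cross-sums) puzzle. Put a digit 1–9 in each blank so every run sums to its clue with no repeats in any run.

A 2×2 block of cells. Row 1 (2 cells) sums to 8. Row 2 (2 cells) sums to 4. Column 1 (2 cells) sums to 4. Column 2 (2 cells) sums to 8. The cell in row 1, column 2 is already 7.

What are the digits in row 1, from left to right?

4 in 2 cells must be {1,3}.
(1,1) = 8 − 7 = 1 completes the 8 across.
(2,1) = 4 − 1 = 3 completes the 4 down.
(2,2) = 4 − 3 = 1 completes the 4 across.

1 7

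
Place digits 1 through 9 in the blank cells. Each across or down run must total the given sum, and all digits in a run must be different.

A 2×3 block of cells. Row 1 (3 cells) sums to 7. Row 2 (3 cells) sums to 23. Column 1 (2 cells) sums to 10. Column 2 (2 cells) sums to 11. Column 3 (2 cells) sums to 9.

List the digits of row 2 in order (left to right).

6, 9, 8

7 in 3 cells must be {1,2,4}; 23 in 3 cells must be {6,8,9}.
Nothing is forced directly, so branch on (1,2), whose candidates are 2 or 4. If (1,2) = 4: then (2,2) would have to be in {6,8,9} for the 23 across but in {7} for the 11 down — contradiction. So (1,2) = 2.
(2,2) = 11 − 2 = 9 completes the 11 down.
Nothing is forced directly, so branch on (2,1), whose candidates are 6 or 8. If (2,1) = 8: then (1,1) would have to be in {1,4} for the 7 across but in {2} for the 10 down — contradiction. So (2,1) = 6.
(1,1) = 10 − 6 = 4 completes the 10 down.
(1,3) = 7 − 6 = 1 completes the 7 across.
(2,3) = 23 − 15 = 8 completes the 23 across.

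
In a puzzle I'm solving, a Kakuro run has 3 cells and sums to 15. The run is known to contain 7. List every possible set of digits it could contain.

{2,6,7}; {3,5,7}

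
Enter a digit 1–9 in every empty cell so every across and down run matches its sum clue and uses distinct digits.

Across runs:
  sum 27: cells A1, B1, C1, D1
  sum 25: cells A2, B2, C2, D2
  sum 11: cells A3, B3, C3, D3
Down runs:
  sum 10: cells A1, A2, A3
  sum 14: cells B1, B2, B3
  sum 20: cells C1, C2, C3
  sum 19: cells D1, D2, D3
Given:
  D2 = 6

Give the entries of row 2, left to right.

11 in 4 cells must be {1,2,3,5}.
Given what's placed, D3 must be 5 to fit the 11 across and 19 down.
D1 = 19 − 11 = 8 completes the 19 down.
C3 = 3: the only remaining digit allowed by both the 11 across and the 20 down.
C1 = 9: the only remaining digit allowed by both the 27 across and the 20 down.
C2 = 20 − 12 = 8 completes the 20 down.
No cell is forced outright now. A3 can only be 1 or 2 (the digits allowed by both its 11 across and its 10 down). If A3 = 2: that forces A2 = 7, B2 = 4, B3 = 1, after which A1 would have to be in {3,4,6,7} for the 27 across but in {1} for the 10 down — contradiction. So A3 = 1.
B3 = 11 − 9 = 2 completes the 11 across.
Nothing is forced directly, so branch on A2, whose candidates are 2 or 4 or 7. If A2 = 4: then A1 would have to be in {3,4,6,7} for the 27 across but in {5} for the 10 down — contradiction. If A2 = 7: then A1 would have to be in {3,4,6,7} for the 27 across but in {2} for the 10 down — contradiction. So A2 = 2.
A1 = 10 − 3 = 7 completes the 10 down.
B1 = 27 − 24 = 3 completes the 27 across.
B2 = 25 − 16 = 9 completes the 25 across.

2, 9, 8, 6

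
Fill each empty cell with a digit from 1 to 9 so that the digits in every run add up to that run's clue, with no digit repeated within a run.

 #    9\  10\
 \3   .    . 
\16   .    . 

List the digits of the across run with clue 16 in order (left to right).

3 in 2 cells must be {1,2}; 16 in 2 cells must be {7,9}.
The 16 across and the 9 down share only 7, so R2C1 = 7.
R2C2 = 16 − 7 = 9 completes the 16 across.
R1C1 = 9 − 7 = 2 completes the 9 down.
R1C2 = 3 − 2 = 1 completes the 3 across.

7, 9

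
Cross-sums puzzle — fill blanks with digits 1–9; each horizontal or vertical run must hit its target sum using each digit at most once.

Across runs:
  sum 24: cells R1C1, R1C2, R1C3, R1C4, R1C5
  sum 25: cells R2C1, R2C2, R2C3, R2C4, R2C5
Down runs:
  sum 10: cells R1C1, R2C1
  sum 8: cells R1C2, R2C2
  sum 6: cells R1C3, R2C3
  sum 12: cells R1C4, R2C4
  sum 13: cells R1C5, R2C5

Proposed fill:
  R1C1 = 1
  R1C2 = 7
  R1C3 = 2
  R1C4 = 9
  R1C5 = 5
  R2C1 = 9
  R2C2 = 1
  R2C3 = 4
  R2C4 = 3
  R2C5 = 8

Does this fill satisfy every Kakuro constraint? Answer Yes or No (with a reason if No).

Yes

Across: 1+7+2+9+5=24; 9+1+4+3+8=25. Down: 1+9=10; 7+1=8; 2+4=6; 9+3=12; 5+8=13. No digit repeats within any run.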